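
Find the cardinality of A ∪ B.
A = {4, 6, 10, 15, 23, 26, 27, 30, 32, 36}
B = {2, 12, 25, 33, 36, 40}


Set A = {4, 6, 10, 15, 23, 26, 27, 30, 32, 36}, |A| = 10
Set B = {2, 12, 25, 33, 36, 40}, |B| = 6
A ∩ B = {36}, |A ∩ B| = 1
|A ∪ B| = |A| + |B| - |A ∩ B| = 10 + 6 - 1 = 15

15


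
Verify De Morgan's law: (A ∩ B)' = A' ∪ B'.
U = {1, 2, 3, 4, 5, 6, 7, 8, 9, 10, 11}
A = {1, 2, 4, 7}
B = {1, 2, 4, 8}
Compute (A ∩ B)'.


U = {1, 2, 3, 4, 5, 6, 7, 8, 9, 10, 11}
A = {1, 2, 4, 7}, B = {1, 2, 4, 8}
A ∩ B = {1, 2, 4}
(A ∩ B)' = U \ (A ∩ B) = {3, 5, 6, 7, 8, 9, 10, 11}
Verification via A' ∪ B': A' = {3, 5, 6, 8, 9, 10, 11}, B' = {3, 5, 6, 7, 9, 10, 11}
A' ∪ B' = {3, 5, 6, 7, 8, 9, 10, 11} ✓

{3, 5, 6, 7, 8, 9, 10, 11}


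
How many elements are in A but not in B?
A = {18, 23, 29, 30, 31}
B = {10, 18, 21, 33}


Set A = {18, 23, 29, 30, 31}
Set B = {10, 18, 21, 33}
A \ B = {23, 29, 30, 31}
|A \ B| = 4

4


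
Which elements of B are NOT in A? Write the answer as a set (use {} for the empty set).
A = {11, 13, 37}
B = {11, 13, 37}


Set A = {11, 13, 37}
Set B = {11, 13, 37}
Check each element of B against A:
11 ∈ A, 13 ∈ A, 37 ∈ A
Elements of B not in A: {}

{}


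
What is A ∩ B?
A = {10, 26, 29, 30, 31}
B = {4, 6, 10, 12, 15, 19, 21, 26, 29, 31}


Set A = {10, 26, 29, 30, 31}
Set B = {4, 6, 10, 12, 15, 19, 21, 26, 29, 31}
A ∩ B includes only elements in both sets.
Check each element of A against B:
10 ✓, 26 ✓, 29 ✓, 30 ✗, 31 ✓
A ∩ B = {10, 26, 29, 31}

{10, 26, 29, 31}


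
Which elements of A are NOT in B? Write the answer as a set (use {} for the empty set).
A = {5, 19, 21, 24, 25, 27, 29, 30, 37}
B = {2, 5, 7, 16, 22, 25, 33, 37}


Set A = {5, 19, 21, 24, 25, 27, 29, 30, 37}
Set B = {2, 5, 7, 16, 22, 25, 33, 37}
Check each element of A against B:
5 ∈ B, 19 ∉ B (include), 21 ∉ B (include), 24 ∉ B (include), 25 ∈ B, 27 ∉ B (include), 29 ∉ B (include), 30 ∉ B (include), 37 ∈ B
Elements of A not in B: {19, 21, 24, 27, 29, 30}

{19, 21, 24, 27, 29, 30}


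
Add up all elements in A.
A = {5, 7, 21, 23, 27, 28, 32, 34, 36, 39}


Set A = {5, 7, 21, 23, 27, 28, 32, 34, 36, 39}
Sum = 5 + 7 + 21 + 23 + 27 + 28 + 32 + 34 + 36 + 39 = 252

252


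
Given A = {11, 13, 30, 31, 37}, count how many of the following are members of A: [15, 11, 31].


Set A = {11, 13, 30, 31, 37}
Candidates: [15, 11, 31]
Check each candidate:
15 ∉ A, 11 ∈ A, 31 ∈ A
Count of candidates in A: 2

2


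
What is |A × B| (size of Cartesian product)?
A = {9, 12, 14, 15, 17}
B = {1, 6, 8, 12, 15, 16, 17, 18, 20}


Set A = {9, 12, 14, 15, 17} has 5 elements.
Set B = {1, 6, 8, 12, 15, 16, 17, 18, 20} has 9 elements.
|A × B| = |A| × |B| = 5 × 9 = 45

45


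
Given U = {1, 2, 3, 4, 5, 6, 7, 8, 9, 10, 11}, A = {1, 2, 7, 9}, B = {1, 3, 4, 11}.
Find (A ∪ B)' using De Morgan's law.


U = {1, 2, 3, 4, 5, 6, 7, 8, 9, 10, 11}
A = {1, 2, 7, 9}, B = {1, 3, 4, 11}
A ∪ B = {1, 2, 3, 4, 7, 9, 11}
(A ∪ B)' = U \ (A ∪ B) = {5, 6, 8, 10}
Verification via A' ∩ B': A' = {3, 4, 5, 6, 8, 10, 11}, B' = {2, 5, 6, 7, 8, 9, 10}
A' ∩ B' = {5, 6, 8, 10} ✓

{5, 6, 8, 10}


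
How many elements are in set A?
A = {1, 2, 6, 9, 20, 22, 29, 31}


Set A = {1, 2, 6, 9, 20, 22, 29, 31}
Listing elements: 1, 2, 6, 9, 20, 22, 29, 31
Counting: 8 elements
|A| = 8

8


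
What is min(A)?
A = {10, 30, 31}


Set A = {10, 30, 31}
Elements in ascending order: 10, 30, 31
The smallest element is 10.

10


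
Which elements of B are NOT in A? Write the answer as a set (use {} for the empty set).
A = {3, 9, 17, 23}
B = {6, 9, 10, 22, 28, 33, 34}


Set A = {3, 9, 17, 23}
Set B = {6, 9, 10, 22, 28, 33, 34}
Check each element of B against A:
6 ∉ A (include), 9 ∈ A, 10 ∉ A (include), 22 ∉ A (include), 28 ∉ A (include), 33 ∉ A (include), 34 ∉ A (include)
Elements of B not in A: {6, 10, 22, 28, 33, 34}

{6, 10, 22, 28, 33, 34}


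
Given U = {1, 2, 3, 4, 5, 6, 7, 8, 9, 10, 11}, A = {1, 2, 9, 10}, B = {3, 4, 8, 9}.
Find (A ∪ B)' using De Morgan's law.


U = {1, 2, 3, 4, 5, 6, 7, 8, 9, 10, 11}
A = {1, 2, 9, 10}, B = {3, 4, 8, 9}
A ∪ B = {1, 2, 3, 4, 8, 9, 10}
(A ∪ B)' = U \ (A ∪ B) = {5, 6, 7, 11}
Verification via A' ∩ B': A' = {3, 4, 5, 6, 7, 8, 11}, B' = {1, 2, 5, 6, 7, 10, 11}
A' ∩ B' = {5, 6, 7, 11} ✓

{5, 6, 7, 11}


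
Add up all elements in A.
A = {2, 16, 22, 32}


Set A = {2, 16, 22, 32}
Sum = 2 + 16 + 22 + 32 = 72

72


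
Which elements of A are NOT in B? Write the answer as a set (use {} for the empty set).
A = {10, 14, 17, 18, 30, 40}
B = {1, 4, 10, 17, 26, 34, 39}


Set A = {10, 14, 17, 18, 30, 40}
Set B = {1, 4, 10, 17, 26, 34, 39}
Check each element of A against B:
10 ∈ B, 14 ∉ B (include), 17 ∈ B, 18 ∉ B (include), 30 ∉ B (include), 40 ∉ B (include)
Elements of A not in B: {14, 18, 30, 40}

{14, 18, 30, 40}


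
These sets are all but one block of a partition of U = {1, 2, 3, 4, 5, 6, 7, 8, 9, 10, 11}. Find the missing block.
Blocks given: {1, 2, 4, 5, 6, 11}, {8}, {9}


U = {1, 2, 3, 4, 5, 6, 7, 8, 9, 10, 11}
Shown blocks: {1, 2, 4, 5, 6, 11}, {8}, {9}
A partition's blocks are pairwise disjoint and cover U, so the missing block = U \ (union of shown blocks).
Union of shown blocks: {1, 2, 4, 5, 6, 8, 9, 11}
Missing block = U \ (union) = {3, 7, 10}

{3, 7, 10}


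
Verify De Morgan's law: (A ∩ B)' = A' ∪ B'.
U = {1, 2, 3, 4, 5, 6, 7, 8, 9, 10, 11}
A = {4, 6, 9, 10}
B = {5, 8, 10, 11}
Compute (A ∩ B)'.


U = {1, 2, 3, 4, 5, 6, 7, 8, 9, 10, 11}
A = {4, 6, 9, 10}, B = {5, 8, 10, 11}
A ∩ B = {10}
(A ∩ B)' = U \ (A ∩ B) = {1, 2, 3, 4, 5, 6, 7, 8, 9, 11}
Verification via A' ∪ B': A' = {1, 2, 3, 5, 7, 8, 11}, B' = {1, 2, 3, 4, 6, 7, 9}
A' ∪ B' = {1, 2, 3, 4, 5, 6, 7, 8, 9, 11} ✓

{1, 2, 3, 4, 5, 6, 7, 8, 9, 11}


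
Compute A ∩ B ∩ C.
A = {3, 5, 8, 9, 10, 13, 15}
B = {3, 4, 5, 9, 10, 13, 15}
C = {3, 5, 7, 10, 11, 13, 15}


Set A = {3, 5, 8, 9, 10, 13, 15}
Set B = {3, 4, 5, 9, 10, 13, 15}
Set C = {3, 5, 7, 10, 11, 13, 15}
First, A ∩ B = {3, 5, 9, 10, 13, 15}
Then, (A ∩ B) ∩ C = {3, 5, 10, 13, 15}

{3, 5, 10, 13, 15}


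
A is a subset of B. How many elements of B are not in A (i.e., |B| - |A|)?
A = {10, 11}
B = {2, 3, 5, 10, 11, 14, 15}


Set A = {10, 11}, |A| = 2
Set B = {2, 3, 5, 10, 11, 14, 15}, |B| = 7
Since A ⊆ B: B \ A = {2, 3, 5, 14, 15}
|B| - |A| = 7 - 2 = 5

5


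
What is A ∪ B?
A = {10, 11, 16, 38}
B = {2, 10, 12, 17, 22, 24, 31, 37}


Set A = {10, 11, 16, 38}
Set B = {2, 10, 12, 17, 22, 24, 31, 37}
A ∪ B includes all elements in either set.
Elements from A: {10, 11, 16, 38}
Elements from B not already included: {2, 12, 17, 22, 24, 31, 37}
A ∪ B = {2, 10, 11, 12, 16, 17, 22, 24, 31, 37, 38}

{2, 10, 11, 12, 16, 17, 22, 24, 31, 37, 38}


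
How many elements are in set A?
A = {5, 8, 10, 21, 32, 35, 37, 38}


Set A = {5, 8, 10, 21, 32, 35, 37, 38}
Listing elements: 5, 8, 10, 21, 32, 35, 37, 38
Counting: 8 elements
|A| = 8

8


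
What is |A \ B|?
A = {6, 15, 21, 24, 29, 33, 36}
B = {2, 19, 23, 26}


Set A = {6, 15, 21, 24, 29, 33, 36}
Set B = {2, 19, 23, 26}
A \ B = {6, 15, 21, 24, 29, 33, 36}
|A \ B| = 7

7


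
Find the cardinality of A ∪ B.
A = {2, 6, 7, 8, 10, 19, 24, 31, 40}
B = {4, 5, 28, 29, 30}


Set A = {2, 6, 7, 8, 10, 19, 24, 31, 40}, |A| = 9
Set B = {4, 5, 28, 29, 30}, |B| = 5
A ∩ B = {}, |A ∩ B| = 0
|A ∪ B| = |A| + |B| - |A ∩ B| = 9 + 5 - 0 = 14

14


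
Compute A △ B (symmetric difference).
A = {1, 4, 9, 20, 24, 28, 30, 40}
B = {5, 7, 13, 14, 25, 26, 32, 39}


Set A = {1, 4, 9, 20, 24, 28, 30, 40}
Set B = {5, 7, 13, 14, 25, 26, 32, 39}
A △ B = (A \ B) ∪ (B \ A)
Elements in A but not B: {1, 4, 9, 20, 24, 28, 30, 40}
Elements in B but not A: {5, 7, 13, 14, 25, 26, 32, 39}
A △ B = {1, 4, 5, 7, 9, 13, 14, 20, 24, 25, 26, 28, 30, 32, 39, 40}

{1, 4, 5, 7, 9, 13, 14, 20, 24, 25, 26, 28, 30, 32, 39, 40}


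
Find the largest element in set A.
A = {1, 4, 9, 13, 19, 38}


Set A = {1, 4, 9, 13, 19, 38}
Elements in ascending order: 1, 4, 9, 13, 19, 38
The largest element is 38.

38


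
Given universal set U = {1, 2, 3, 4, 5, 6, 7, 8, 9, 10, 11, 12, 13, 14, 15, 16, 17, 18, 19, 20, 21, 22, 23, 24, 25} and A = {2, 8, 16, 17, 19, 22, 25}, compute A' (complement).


Universal set U = {1, 2, 3, 4, 5, 6, 7, 8, 9, 10, 11, 12, 13, 14, 15, 16, 17, 18, 19, 20, 21, 22, 23, 24, 25}
Set A = {2, 8, 16, 17, 19, 22, 25}
A' = U \ A = elements in U but not in A
Checking each element of U:
1 (not in A, include), 2 (in A, exclude), 3 (not in A, include), 4 (not in A, include), 5 (not in A, include), 6 (not in A, include), 7 (not in A, include), 8 (in A, exclude), 9 (not in A, include), 10 (not in A, include), 11 (not in A, include), 12 (not in A, include), 13 (not in A, include), 14 (not in A, include), 15 (not in A, include), 16 (in A, exclude), 17 (in A, exclude), 18 (not in A, include), 19 (in A, exclude), 20 (not in A, include), 21 (not in A, include), 22 (in A, exclude), 23 (not in A, include), 24 (not in A, include), 25 (in A, exclude)
A' = {1, 3, 4, 5, 6, 7, 9, 10, 11, 12, 13, 14, 15, 18, 20, 21, 23, 24}

{1, 3, 4, 5, 6, 7, 9, 10, 11, 12, 13, 14, 15, 18, 20, 21, 23, 24}


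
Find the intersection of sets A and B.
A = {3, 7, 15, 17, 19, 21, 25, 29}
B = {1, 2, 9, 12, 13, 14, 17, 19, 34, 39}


Set A = {3, 7, 15, 17, 19, 21, 25, 29}
Set B = {1, 2, 9, 12, 13, 14, 17, 19, 34, 39}
A ∩ B includes only elements in both sets.
Check each element of A against B:
3 ✗, 7 ✗, 15 ✗, 17 ✓, 19 ✓, 21 ✗, 25 ✗, 29 ✗
A ∩ B = {17, 19}

{17, 19}


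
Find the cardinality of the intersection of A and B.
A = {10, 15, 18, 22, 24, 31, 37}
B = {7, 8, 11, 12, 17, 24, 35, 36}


Set A = {10, 15, 18, 22, 24, 31, 37}
Set B = {7, 8, 11, 12, 17, 24, 35, 36}
A ∩ B = {24}
|A ∩ B| = 1

1


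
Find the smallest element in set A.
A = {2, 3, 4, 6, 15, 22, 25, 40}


Set A = {2, 3, 4, 6, 15, 22, 25, 40}
Elements in ascending order: 2, 3, 4, 6, 15, 22, 25, 40
The smallest element is 2.

2


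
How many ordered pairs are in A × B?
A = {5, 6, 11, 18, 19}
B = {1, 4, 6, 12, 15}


Set A = {5, 6, 11, 18, 19} has 5 elements.
Set B = {1, 4, 6, 12, 15} has 5 elements.
|A × B| = |A| × |B| = 5 × 5 = 25

25


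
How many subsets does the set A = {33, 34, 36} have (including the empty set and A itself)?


Set A = {33, 34, 36}
|A| = 3
The power set P(A) contains all subsets of A.
|P(A)| = 2^|A| = 2^3 = 8

8


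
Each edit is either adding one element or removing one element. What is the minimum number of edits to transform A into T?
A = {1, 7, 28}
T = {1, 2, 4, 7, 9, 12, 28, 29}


Set A = {1, 7, 28}
Set T = {1, 2, 4, 7, 9, 12, 28, 29}
Elements to remove from A (in A, not in T): {} → 0 removals
Elements to add to A (in T, not in A): {2, 4, 9, 12, 29} → 5 additions
Total edits = 0 + 5 = 5

5


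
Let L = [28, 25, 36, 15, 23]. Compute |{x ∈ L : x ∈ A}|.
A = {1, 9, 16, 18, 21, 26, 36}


Set A = {1, 9, 16, 18, 21, 26, 36}
Candidates: [28, 25, 36, 15, 23]
Check each candidate:
28 ∉ A, 25 ∉ A, 36 ∈ A, 15 ∉ A, 23 ∉ A
Count of candidates in A: 1

1


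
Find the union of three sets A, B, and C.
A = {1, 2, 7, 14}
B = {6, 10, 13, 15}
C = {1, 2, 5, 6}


Set A = {1, 2, 7, 14}
Set B = {6, 10, 13, 15}
Set C = {1, 2, 5, 6}
First, A ∪ B = {1, 2, 6, 7, 10, 13, 14, 15}
Then, (A ∪ B) ∪ C = {1, 2, 5, 6, 7, 10, 13, 14, 15}

{1, 2, 5, 6, 7, 10, 13, 14, 15}


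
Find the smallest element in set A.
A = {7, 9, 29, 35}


Set A = {7, 9, 29, 35}
Elements in ascending order: 7, 9, 29, 35
The smallest element is 7.

7


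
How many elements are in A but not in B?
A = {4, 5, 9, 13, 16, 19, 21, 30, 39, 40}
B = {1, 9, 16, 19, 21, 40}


Set A = {4, 5, 9, 13, 16, 19, 21, 30, 39, 40}
Set B = {1, 9, 16, 19, 21, 40}
A \ B = {4, 5, 13, 30, 39}
|A \ B| = 5

5


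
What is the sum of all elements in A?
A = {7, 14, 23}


Set A = {7, 14, 23}
Sum = 7 + 14 + 23 = 44

44


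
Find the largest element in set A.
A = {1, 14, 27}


Set A = {1, 14, 27}
Elements in ascending order: 1, 14, 27
The largest element is 27.

27


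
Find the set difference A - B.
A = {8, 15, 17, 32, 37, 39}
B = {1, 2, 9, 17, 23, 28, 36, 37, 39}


Set A = {8, 15, 17, 32, 37, 39}
Set B = {1, 2, 9, 17, 23, 28, 36, 37, 39}
A \ B includes elements in A that are not in B.
Check each element of A:
8 (not in B, keep), 15 (not in B, keep), 17 (in B, remove), 32 (not in B, keep), 37 (in B, remove), 39 (in B, remove)
A \ B = {8, 15, 32}

{8, 15, 32}


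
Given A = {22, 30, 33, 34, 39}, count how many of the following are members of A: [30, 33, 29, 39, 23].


Set A = {22, 30, 33, 34, 39}
Candidates: [30, 33, 29, 39, 23]
Check each candidate:
30 ∈ A, 33 ∈ A, 29 ∉ A, 39 ∈ A, 23 ∉ A
Count of candidates in A: 3

3


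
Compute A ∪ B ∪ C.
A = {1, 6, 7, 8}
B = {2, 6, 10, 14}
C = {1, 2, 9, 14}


Set A = {1, 6, 7, 8}
Set B = {2, 6, 10, 14}
Set C = {1, 2, 9, 14}
First, A ∪ B = {1, 2, 6, 7, 8, 10, 14}
Then, (A ∪ B) ∪ C = {1, 2, 6, 7, 8, 9, 10, 14}

{1, 2, 6, 7, 8, 9, 10, 14}


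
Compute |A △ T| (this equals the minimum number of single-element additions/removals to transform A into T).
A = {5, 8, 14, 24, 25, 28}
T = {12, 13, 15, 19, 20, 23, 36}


Set A = {5, 8, 14, 24, 25, 28}
Set T = {12, 13, 15, 19, 20, 23, 36}
Elements to remove from A (in A, not in T): {5, 8, 14, 24, 25, 28} → 6 removals
Elements to add to A (in T, not in A): {12, 13, 15, 19, 20, 23, 36} → 7 additions
Total edits = 6 + 7 = 13

13


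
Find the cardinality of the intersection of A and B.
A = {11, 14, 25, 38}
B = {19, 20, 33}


Set A = {11, 14, 25, 38}
Set B = {19, 20, 33}
A ∩ B = {}
|A ∩ B| = 0

0


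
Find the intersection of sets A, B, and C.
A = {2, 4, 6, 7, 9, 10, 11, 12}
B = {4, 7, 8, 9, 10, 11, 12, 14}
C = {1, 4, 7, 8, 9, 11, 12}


Set A = {2, 4, 6, 7, 9, 10, 11, 12}
Set B = {4, 7, 8, 9, 10, 11, 12, 14}
Set C = {1, 4, 7, 8, 9, 11, 12}
First, A ∩ B = {4, 7, 9, 10, 11, 12}
Then, (A ∩ B) ∩ C = {4, 7, 9, 11, 12}

{4, 7, 9, 11, 12}


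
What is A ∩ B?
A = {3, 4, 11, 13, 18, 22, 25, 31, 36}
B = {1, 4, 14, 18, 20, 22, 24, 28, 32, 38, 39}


Set A = {3, 4, 11, 13, 18, 22, 25, 31, 36}
Set B = {1, 4, 14, 18, 20, 22, 24, 28, 32, 38, 39}
A ∩ B includes only elements in both sets.
Check each element of A against B:
3 ✗, 4 ✓, 11 ✗, 13 ✗, 18 ✓, 22 ✓, 25 ✗, 31 ✗, 36 ✗
A ∩ B = {4, 18, 22}

{4, 18, 22}


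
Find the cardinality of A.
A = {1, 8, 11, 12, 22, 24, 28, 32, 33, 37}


Set A = {1, 8, 11, 12, 22, 24, 28, 32, 33, 37}
Listing elements: 1, 8, 11, 12, 22, 24, 28, 32, 33, 37
Counting: 10 elements
|A| = 10

10


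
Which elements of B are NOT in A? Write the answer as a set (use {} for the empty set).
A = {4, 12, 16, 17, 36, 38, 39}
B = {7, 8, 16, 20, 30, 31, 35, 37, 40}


Set A = {4, 12, 16, 17, 36, 38, 39}
Set B = {7, 8, 16, 20, 30, 31, 35, 37, 40}
Check each element of B against A:
7 ∉ A (include), 8 ∉ A (include), 16 ∈ A, 20 ∉ A (include), 30 ∉ A (include), 31 ∉ A (include), 35 ∉ A (include), 37 ∉ A (include), 40 ∉ A (include)
Elements of B not in A: {7, 8, 20, 30, 31, 35, 37, 40}

{7, 8, 20, 30, 31, 35, 37, 40}


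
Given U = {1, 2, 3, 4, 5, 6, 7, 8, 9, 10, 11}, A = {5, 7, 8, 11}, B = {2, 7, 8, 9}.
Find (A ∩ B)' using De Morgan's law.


U = {1, 2, 3, 4, 5, 6, 7, 8, 9, 10, 11}
A = {5, 7, 8, 11}, B = {2, 7, 8, 9}
A ∩ B = {7, 8}
(A ∩ B)' = U \ (A ∩ B) = {1, 2, 3, 4, 5, 6, 9, 10, 11}
Verification via A' ∪ B': A' = {1, 2, 3, 4, 6, 9, 10}, B' = {1, 3, 4, 5, 6, 10, 11}
A' ∪ B' = {1, 2, 3, 4, 5, 6, 9, 10, 11} ✓

{1, 2, 3, 4, 5, 6, 9, 10, 11}


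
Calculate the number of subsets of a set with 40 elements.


The set has 40 elements.
The power set contains all possible subsets.
|P(A)| = 2^|A| = 2^40 = 1099511627776

1099511627776


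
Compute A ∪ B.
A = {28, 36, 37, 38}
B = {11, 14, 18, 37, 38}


Set A = {28, 36, 37, 38}
Set B = {11, 14, 18, 37, 38}
A ∪ B includes all elements in either set.
Elements from A: {28, 36, 37, 38}
Elements from B not already included: {11, 14, 18}
A ∪ B = {11, 14, 18, 28, 36, 37, 38}

{11, 14, 18, 28, 36, 37, 38}


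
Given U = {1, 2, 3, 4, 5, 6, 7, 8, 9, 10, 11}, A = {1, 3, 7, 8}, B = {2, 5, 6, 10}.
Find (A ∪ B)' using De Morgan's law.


U = {1, 2, 3, 4, 5, 6, 7, 8, 9, 10, 11}
A = {1, 3, 7, 8}, B = {2, 5, 6, 10}
A ∪ B = {1, 2, 3, 5, 6, 7, 8, 10}
(A ∪ B)' = U \ (A ∪ B) = {4, 9, 11}
Verification via A' ∩ B': A' = {2, 4, 5, 6, 9, 10, 11}, B' = {1, 3, 4, 7, 8, 9, 11}
A' ∩ B' = {4, 9, 11} ✓

{4, 9, 11}


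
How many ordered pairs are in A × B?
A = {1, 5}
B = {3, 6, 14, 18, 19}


Set A = {1, 5} has 2 elements.
Set B = {3, 6, 14, 18, 19} has 5 elements.
|A × B| = |A| × |B| = 2 × 5 = 10

10


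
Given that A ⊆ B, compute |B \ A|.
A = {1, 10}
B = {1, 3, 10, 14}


Set A = {1, 10}, |A| = 2
Set B = {1, 3, 10, 14}, |B| = 4
Since A ⊆ B: B \ A = {3, 14}
|B| - |A| = 4 - 2 = 2

2


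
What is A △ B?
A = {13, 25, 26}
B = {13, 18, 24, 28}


Set A = {13, 25, 26}
Set B = {13, 18, 24, 28}
A △ B = (A \ B) ∪ (B \ A)
Elements in A but not B: {25, 26}
Elements in B but not A: {18, 24, 28}
A △ B = {18, 24, 25, 26, 28}

{18, 24, 25, 26, 28}


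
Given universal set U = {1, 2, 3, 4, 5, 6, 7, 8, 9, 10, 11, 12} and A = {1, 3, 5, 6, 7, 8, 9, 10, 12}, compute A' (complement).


Universal set U = {1, 2, 3, 4, 5, 6, 7, 8, 9, 10, 11, 12}
Set A = {1, 3, 5, 6, 7, 8, 9, 10, 12}
A' = U \ A = elements in U but not in A
Checking each element of U:
1 (in A, exclude), 2 (not in A, include), 3 (in A, exclude), 4 (not in A, include), 5 (in A, exclude), 6 (in A, exclude), 7 (in A, exclude), 8 (in A, exclude), 9 (in A, exclude), 10 (in A, exclude), 11 (not in A, include), 12 (in A, exclude)
A' = {2, 4, 11}

{2, 4, 11}


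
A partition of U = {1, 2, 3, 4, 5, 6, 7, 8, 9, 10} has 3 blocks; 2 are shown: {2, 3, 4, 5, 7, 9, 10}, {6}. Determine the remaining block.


U = {1, 2, 3, 4, 5, 6, 7, 8, 9, 10}
Shown blocks: {2, 3, 4, 5, 7, 9, 10}, {6}
A partition's blocks are pairwise disjoint and cover U, so the missing block = U \ (union of shown blocks).
Union of shown blocks: {2, 3, 4, 5, 6, 7, 9, 10}
Missing block = U \ (union) = {1, 8}

{1, 8}


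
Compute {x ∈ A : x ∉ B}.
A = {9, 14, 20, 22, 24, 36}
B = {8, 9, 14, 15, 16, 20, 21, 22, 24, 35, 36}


Set A = {9, 14, 20, 22, 24, 36}
Set B = {8, 9, 14, 15, 16, 20, 21, 22, 24, 35, 36}
Check each element of A against B:
9 ∈ B, 14 ∈ B, 20 ∈ B, 22 ∈ B, 24 ∈ B, 36 ∈ B
Elements of A not in B: {}

{}


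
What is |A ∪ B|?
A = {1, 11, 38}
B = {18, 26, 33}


Set A = {1, 11, 38}, |A| = 3
Set B = {18, 26, 33}, |B| = 3
A ∩ B = {}, |A ∩ B| = 0
|A ∪ B| = |A| + |B| - |A ∩ B| = 3 + 3 - 0 = 6

6


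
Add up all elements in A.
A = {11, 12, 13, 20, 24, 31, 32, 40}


Set A = {11, 12, 13, 20, 24, 31, 32, 40}
Sum = 11 + 12 + 13 + 20 + 24 + 31 + 32 + 40 = 183

183


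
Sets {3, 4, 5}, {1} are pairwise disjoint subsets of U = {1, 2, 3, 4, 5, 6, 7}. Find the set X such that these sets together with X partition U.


U = {1, 2, 3, 4, 5, 6, 7}
Shown blocks: {3, 4, 5}, {1}
A partition's blocks are pairwise disjoint and cover U, so the missing block = U \ (union of shown blocks).
Union of shown blocks: {1, 3, 4, 5}
Missing block = U \ (union) = {2, 6, 7}

{2, 6, 7}


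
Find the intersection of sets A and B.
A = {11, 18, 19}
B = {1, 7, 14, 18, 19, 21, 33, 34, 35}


Set A = {11, 18, 19}
Set B = {1, 7, 14, 18, 19, 21, 33, 34, 35}
A ∩ B includes only elements in both sets.
Check each element of A against B:
11 ✗, 18 ✓, 19 ✓
A ∩ B = {18, 19}

{18, 19}


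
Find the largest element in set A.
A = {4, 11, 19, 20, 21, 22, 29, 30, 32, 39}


Set A = {4, 11, 19, 20, 21, 22, 29, 30, 32, 39}
Elements in ascending order: 4, 11, 19, 20, 21, 22, 29, 30, 32, 39
The largest element is 39.

39


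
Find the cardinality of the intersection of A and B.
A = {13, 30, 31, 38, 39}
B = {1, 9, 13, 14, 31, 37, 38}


Set A = {13, 30, 31, 38, 39}
Set B = {1, 9, 13, 14, 31, 37, 38}
A ∩ B = {13, 31, 38}
|A ∩ B| = 3

3


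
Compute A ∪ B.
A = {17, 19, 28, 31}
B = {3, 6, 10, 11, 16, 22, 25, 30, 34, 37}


Set A = {17, 19, 28, 31}
Set B = {3, 6, 10, 11, 16, 22, 25, 30, 34, 37}
A ∪ B includes all elements in either set.
Elements from A: {17, 19, 28, 31}
Elements from B not already included: {3, 6, 10, 11, 16, 22, 25, 30, 34, 37}
A ∪ B = {3, 6, 10, 11, 16, 17, 19, 22, 25, 28, 30, 31, 34, 37}

{3, 6, 10, 11, 16, 17, 19, 22, 25, 28, 30, 31, 34, 37}


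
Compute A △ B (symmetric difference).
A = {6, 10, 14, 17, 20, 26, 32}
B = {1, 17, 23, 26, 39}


Set A = {6, 10, 14, 17, 20, 26, 32}
Set B = {1, 17, 23, 26, 39}
A △ B = (A \ B) ∪ (B \ A)
Elements in A but not B: {6, 10, 14, 20, 32}
Elements in B but not A: {1, 23, 39}
A △ B = {1, 6, 10, 14, 20, 23, 32, 39}

{1, 6, 10, 14, 20, 23, 32, 39}


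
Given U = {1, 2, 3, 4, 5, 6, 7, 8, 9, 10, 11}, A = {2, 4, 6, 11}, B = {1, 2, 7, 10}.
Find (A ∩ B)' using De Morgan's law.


U = {1, 2, 3, 4, 5, 6, 7, 8, 9, 10, 11}
A = {2, 4, 6, 11}, B = {1, 2, 7, 10}
A ∩ B = {2}
(A ∩ B)' = U \ (A ∩ B) = {1, 3, 4, 5, 6, 7, 8, 9, 10, 11}
Verification via A' ∪ B': A' = {1, 3, 5, 7, 8, 9, 10}, B' = {3, 4, 5, 6, 8, 9, 11}
A' ∪ B' = {1, 3, 4, 5, 6, 7, 8, 9, 10, 11} ✓

{1, 3, 4, 5, 6, 7, 8, 9, 10, 11}


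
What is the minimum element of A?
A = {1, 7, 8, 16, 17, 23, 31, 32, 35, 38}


Set A = {1, 7, 8, 16, 17, 23, 31, 32, 35, 38}
Elements in ascending order: 1, 7, 8, 16, 17, 23, 31, 32, 35, 38
The smallest element is 1.

1


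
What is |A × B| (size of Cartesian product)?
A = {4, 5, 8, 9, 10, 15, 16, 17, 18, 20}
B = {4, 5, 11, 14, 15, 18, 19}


Set A = {4, 5, 8, 9, 10, 15, 16, 17, 18, 20} has 10 elements.
Set B = {4, 5, 11, 14, 15, 18, 19} has 7 elements.
|A × B| = |A| × |B| = 10 × 7 = 70

70


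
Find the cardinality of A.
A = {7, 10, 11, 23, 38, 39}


Set A = {7, 10, 11, 23, 38, 39}
Listing elements: 7, 10, 11, 23, 38, 39
Counting: 6 elements
|A| = 6

6


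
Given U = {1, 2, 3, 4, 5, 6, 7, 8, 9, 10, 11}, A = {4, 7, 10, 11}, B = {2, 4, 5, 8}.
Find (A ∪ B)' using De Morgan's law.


U = {1, 2, 3, 4, 5, 6, 7, 8, 9, 10, 11}
A = {4, 7, 10, 11}, B = {2, 4, 5, 8}
A ∪ B = {2, 4, 5, 7, 8, 10, 11}
(A ∪ B)' = U \ (A ∪ B) = {1, 3, 6, 9}
Verification via A' ∩ B': A' = {1, 2, 3, 5, 6, 8, 9}, B' = {1, 3, 6, 7, 9, 10, 11}
A' ∩ B' = {1, 3, 6, 9} ✓

{1, 3, 6, 9}


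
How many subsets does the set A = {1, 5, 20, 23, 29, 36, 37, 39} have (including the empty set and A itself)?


Set A = {1, 5, 20, 23, 29, 36, 37, 39}
|A| = 8
The power set P(A) contains all subsets of A.
|P(A)| = 2^|A| = 2^8 = 256

256


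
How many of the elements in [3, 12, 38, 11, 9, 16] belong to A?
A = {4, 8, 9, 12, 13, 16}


Set A = {4, 8, 9, 12, 13, 16}
Candidates: [3, 12, 38, 11, 9, 16]
Check each candidate:
3 ∉ A, 12 ∈ A, 38 ∉ A, 11 ∉ A, 9 ∈ A, 16 ∈ A
Count of candidates in A: 3

3


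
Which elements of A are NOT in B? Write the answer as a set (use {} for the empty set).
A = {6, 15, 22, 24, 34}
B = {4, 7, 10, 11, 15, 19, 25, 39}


Set A = {6, 15, 22, 24, 34}
Set B = {4, 7, 10, 11, 15, 19, 25, 39}
Check each element of A against B:
6 ∉ B (include), 15 ∈ B, 22 ∉ B (include), 24 ∉ B (include), 34 ∉ B (include)
Elements of A not in B: {6, 22, 24, 34}

{6, 22, 24, 34}


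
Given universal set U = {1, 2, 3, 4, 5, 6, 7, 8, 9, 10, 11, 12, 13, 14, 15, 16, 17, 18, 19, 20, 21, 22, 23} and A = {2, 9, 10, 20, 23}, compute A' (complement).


Universal set U = {1, 2, 3, 4, 5, 6, 7, 8, 9, 10, 11, 12, 13, 14, 15, 16, 17, 18, 19, 20, 21, 22, 23}
Set A = {2, 9, 10, 20, 23}
A' = U \ A = elements in U but not in A
Checking each element of U:
1 (not in A, include), 2 (in A, exclude), 3 (not in A, include), 4 (not in A, include), 5 (not in A, include), 6 (not in A, include), 7 (not in A, include), 8 (not in A, include), 9 (in A, exclude), 10 (in A, exclude), 11 (not in A, include), 12 (not in A, include), 13 (not in A, include), 14 (not in A, include), 15 (not in A, include), 16 (not in A, include), 17 (not in A, include), 18 (not in A, include), 19 (not in A, include), 20 (in A, exclude), 21 (not in A, include), 22 (not in A, include), 23 (in A, exclude)
A' = {1, 3, 4, 5, 6, 7, 8, 11, 12, 13, 14, 15, 16, 17, 18, 19, 21, 22}

{1, 3, 4, 5, 6, 7, 8, 11, 12, 13, 14, 15, 16, 17, 18, 19, 21, 22}


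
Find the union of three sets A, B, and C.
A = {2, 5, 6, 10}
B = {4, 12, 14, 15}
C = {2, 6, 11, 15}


Set A = {2, 5, 6, 10}
Set B = {4, 12, 14, 15}
Set C = {2, 6, 11, 15}
First, A ∪ B = {2, 4, 5, 6, 10, 12, 14, 15}
Then, (A ∪ B) ∪ C = {2, 4, 5, 6, 10, 11, 12, 14, 15}

{2, 4, 5, 6, 10, 11, 12, 14, 15}


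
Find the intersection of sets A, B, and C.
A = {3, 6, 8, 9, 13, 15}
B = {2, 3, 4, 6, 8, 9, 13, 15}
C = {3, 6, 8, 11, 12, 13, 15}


Set A = {3, 6, 8, 9, 13, 15}
Set B = {2, 3, 4, 6, 8, 9, 13, 15}
Set C = {3, 6, 8, 11, 12, 13, 15}
First, A ∩ B = {3, 6, 8, 9, 13, 15}
Then, (A ∩ B) ∩ C = {3, 6, 8, 13, 15}

{3, 6, 8, 13, 15}


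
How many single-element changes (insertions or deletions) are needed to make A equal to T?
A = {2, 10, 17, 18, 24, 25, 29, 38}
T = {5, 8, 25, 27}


Set A = {2, 10, 17, 18, 24, 25, 29, 38}
Set T = {5, 8, 25, 27}
Elements to remove from A (in A, not in T): {2, 10, 17, 18, 24, 29, 38} → 7 removals
Elements to add to A (in T, not in A): {5, 8, 27} → 3 additions
Total edits = 7 + 3 = 10

10


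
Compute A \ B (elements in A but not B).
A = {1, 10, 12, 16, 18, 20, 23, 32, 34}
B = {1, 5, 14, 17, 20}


Set A = {1, 10, 12, 16, 18, 20, 23, 32, 34}
Set B = {1, 5, 14, 17, 20}
A \ B includes elements in A that are not in B.
Check each element of A:
1 (in B, remove), 10 (not in B, keep), 12 (not in B, keep), 16 (not in B, keep), 18 (not in B, keep), 20 (in B, remove), 23 (not in B, keep), 32 (not in B, keep), 34 (not in B, keep)
A \ B = {10, 12, 16, 18, 23, 32, 34}

{10, 12, 16, 18, 23, 32, 34}


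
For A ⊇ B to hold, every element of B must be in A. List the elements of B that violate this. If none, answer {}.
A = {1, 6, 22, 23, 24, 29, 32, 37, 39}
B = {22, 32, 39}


Set A = {1, 6, 22, 23, 24, 29, 32, 37, 39}
Set B = {22, 32, 39}
Check each element of B against A:
22 ∈ A, 32 ∈ A, 39 ∈ A
Elements of B not in A: {}

{}


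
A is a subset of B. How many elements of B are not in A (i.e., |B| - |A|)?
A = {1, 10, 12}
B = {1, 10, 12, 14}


Set A = {1, 10, 12}, |A| = 3
Set B = {1, 10, 12, 14}, |B| = 4
Since A ⊆ B: B \ A = {14}
|B| - |A| = 4 - 3 = 1

1


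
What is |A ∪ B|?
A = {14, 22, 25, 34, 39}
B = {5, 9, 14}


Set A = {14, 22, 25, 34, 39}, |A| = 5
Set B = {5, 9, 14}, |B| = 3
A ∩ B = {14}, |A ∩ B| = 1
|A ∪ B| = |A| + |B| - |A ∩ B| = 5 + 3 - 1 = 7

7


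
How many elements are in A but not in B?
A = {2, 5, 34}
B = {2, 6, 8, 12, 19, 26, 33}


Set A = {2, 5, 34}
Set B = {2, 6, 8, 12, 19, 26, 33}
A \ B = {5, 34}
|A \ B| = 2

2


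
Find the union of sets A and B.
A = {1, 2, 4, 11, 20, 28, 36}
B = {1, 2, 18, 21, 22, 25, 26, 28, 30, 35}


Set A = {1, 2, 4, 11, 20, 28, 36}
Set B = {1, 2, 18, 21, 22, 25, 26, 28, 30, 35}
A ∪ B includes all elements in either set.
Elements from A: {1, 2, 4, 11, 20, 28, 36}
Elements from B not already included: {18, 21, 22, 25, 26, 30, 35}
A ∪ B = {1, 2, 4, 11, 18, 20, 21, 22, 25, 26, 28, 30, 35, 36}

{1, 2, 4, 11, 18, 20, 21, 22, 25, 26, 28, 30, 35, 36}


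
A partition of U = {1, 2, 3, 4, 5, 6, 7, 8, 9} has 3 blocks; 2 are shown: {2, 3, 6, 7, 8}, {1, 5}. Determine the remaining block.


U = {1, 2, 3, 4, 5, 6, 7, 8, 9}
Shown blocks: {2, 3, 6, 7, 8}, {1, 5}
A partition's blocks are pairwise disjoint and cover U, so the missing block = U \ (union of shown blocks).
Union of shown blocks: {1, 2, 3, 5, 6, 7, 8}
Missing block = U \ (union) = {4, 9}

{4, 9}


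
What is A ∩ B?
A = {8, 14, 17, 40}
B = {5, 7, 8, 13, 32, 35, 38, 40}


Set A = {8, 14, 17, 40}
Set B = {5, 7, 8, 13, 32, 35, 38, 40}
A ∩ B includes only elements in both sets.
Check each element of A against B:
8 ✓, 14 ✗, 17 ✗, 40 ✓
A ∩ B = {8, 40}

{8, 40}


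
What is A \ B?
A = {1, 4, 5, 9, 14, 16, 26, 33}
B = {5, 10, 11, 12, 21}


Set A = {1, 4, 5, 9, 14, 16, 26, 33}
Set B = {5, 10, 11, 12, 21}
A \ B includes elements in A that are not in B.
Check each element of A:
1 (not in B, keep), 4 (not in B, keep), 5 (in B, remove), 9 (not in B, keep), 14 (not in B, keep), 16 (not in B, keep), 26 (not in B, keep), 33 (not in B, keep)
A \ B = {1, 4, 9, 14, 16, 26, 33}

{1, 4, 9, 14, 16, 26, 33}


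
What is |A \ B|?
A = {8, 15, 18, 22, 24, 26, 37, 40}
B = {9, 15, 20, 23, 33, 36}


Set A = {8, 15, 18, 22, 24, 26, 37, 40}
Set B = {9, 15, 20, 23, 33, 36}
A \ B = {8, 18, 22, 24, 26, 37, 40}
|A \ B| = 7

7


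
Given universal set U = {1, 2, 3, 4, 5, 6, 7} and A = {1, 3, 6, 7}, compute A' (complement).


Universal set U = {1, 2, 3, 4, 5, 6, 7}
Set A = {1, 3, 6, 7}
A' = U \ A = elements in U but not in A
Checking each element of U:
1 (in A, exclude), 2 (not in A, include), 3 (in A, exclude), 4 (not in A, include), 5 (not in A, include), 6 (in A, exclude), 7 (in A, exclude)
A' = {2, 4, 5}

{2, 4, 5}


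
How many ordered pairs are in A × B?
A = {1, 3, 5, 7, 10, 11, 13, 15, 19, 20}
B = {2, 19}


Set A = {1, 3, 5, 7, 10, 11, 13, 15, 19, 20} has 10 elements.
Set B = {2, 19} has 2 elements.
|A × B| = |A| × |B| = 10 × 2 = 20

20


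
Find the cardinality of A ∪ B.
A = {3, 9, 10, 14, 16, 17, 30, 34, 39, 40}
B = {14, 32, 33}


Set A = {3, 9, 10, 14, 16, 17, 30, 34, 39, 40}, |A| = 10
Set B = {14, 32, 33}, |B| = 3
A ∩ B = {14}, |A ∩ B| = 1
|A ∪ B| = |A| + |B| - |A ∩ B| = 10 + 3 - 1 = 12

12


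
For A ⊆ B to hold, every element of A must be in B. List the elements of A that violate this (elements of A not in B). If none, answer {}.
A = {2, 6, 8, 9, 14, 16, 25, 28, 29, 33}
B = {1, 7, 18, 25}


Set A = {2, 6, 8, 9, 14, 16, 25, 28, 29, 33}
Set B = {1, 7, 18, 25}
Check each element of A against B:
2 ∉ B (include), 6 ∉ B (include), 8 ∉ B (include), 9 ∉ B (include), 14 ∉ B (include), 16 ∉ B (include), 25 ∈ B, 28 ∉ B (include), 29 ∉ B (include), 33 ∉ B (include)
Elements of A not in B: {2, 6, 8, 9, 14, 16, 28, 29, 33}

{2, 6, 8, 9, 14, 16, 28, 29, 33}


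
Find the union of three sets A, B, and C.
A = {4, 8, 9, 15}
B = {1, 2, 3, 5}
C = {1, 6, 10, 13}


Set A = {4, 8, 9, 15}
Set B = {1, 2, 3, 5}
Set C = {1, 6, 10, 13}
First, A ∪ B = {1, 2, 3, 4, 5, 8, 9, 15}
Then, (A ∪ B) ∪ C = {1, 2, 3, 4, 5, 6, 8, 9, 10, 13, 15}

{1, 2, 3, 4, 5, 6, 8, 9, 10, 13, 15}


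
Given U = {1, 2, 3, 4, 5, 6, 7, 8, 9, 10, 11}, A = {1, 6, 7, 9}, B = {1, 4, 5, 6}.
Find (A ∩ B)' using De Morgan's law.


U = {1, 2, 3, 4, 5, 6, 7, 8, 9, 10, 11}
A = {1, 6, 7, 9}, B = {1, 4, 5, 6}
A ∩ B = {1, 6}
(A ∩ B)' = U \ (A ∩ B) = {2, 3, 4, 5, 7, 8, 9, 10, 11}
Verification via A' ∪ B': A' = {2, 3, 4, 5, 8, 10, 11}, B' = {2, 3, 7, 8, 9, 10, 11}
A' ∪ B' = {2, 3, 4, 5, 7, 8, 9, 10, 11} ✓

{2, 3, 4, 5, 7, 8, 9, 10, 11}


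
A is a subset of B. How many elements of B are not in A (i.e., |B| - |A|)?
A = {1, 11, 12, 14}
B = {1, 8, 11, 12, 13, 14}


Set A = {1, 11, 12, 14}, |A| = 4
Set B = {1, 8, 11, 12, 13, 14}, |B| = 6
Since A ⊆ B: B \ A = {8, 13}
|B| - |A| = 6 - 4 = 2

2


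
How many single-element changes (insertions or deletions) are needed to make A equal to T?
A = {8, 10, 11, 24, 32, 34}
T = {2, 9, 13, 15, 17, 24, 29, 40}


Set A = {8, 10, 11, 24, 32, 34}
Set T = {2, 9, 13, 15, 17, 24, 29, 40}
Elements to remove from A (in A, not in T): {8, 10, 11, 32, 34} → 5 removals
Elements to add to A (in T, not in A): {2, 9, 13, 15, 17, 29, 40} → 7 additions
Total edits = 5 + 7 = 12

12


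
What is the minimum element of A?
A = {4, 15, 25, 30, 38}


Set A = {4, 15, 25, 30, 38}
Elements in ascending order: 4, 15, 25, 30, 38
The smallest element is 4.

4


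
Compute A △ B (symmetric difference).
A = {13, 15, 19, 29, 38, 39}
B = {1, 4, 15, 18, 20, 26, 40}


Set A = {13, 15, 19, 29, 38, 39}
Set B = {1, 4, 15, 18, 20, 26, 40}
A △ B = (A \ B) ∪ (B \ A)
Elements in A but not B: {13, 19, 29, 38, 39}
Elements in B but not A: {1, 4, 18, 20, 26, 40}
A △ B = {1, 4, 13, 18, 19, 20, 26, 29, 38, 39, 40}

{1, 4, 13, 18, 19, 20, 26, 29, 38, 39, 40}


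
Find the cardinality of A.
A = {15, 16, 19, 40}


Set A = {15, 16, 19, 40}
Listing elements: 15, 16, 19, 40
Counting: 4 elements
|A| = 4

4


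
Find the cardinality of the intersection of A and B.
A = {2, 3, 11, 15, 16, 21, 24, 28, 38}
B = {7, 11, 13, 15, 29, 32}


Set A = {2, 3, 11, 15, 16, 21, 24, 28, 38}
Set B = {7, 11, 13, 15, 29, 32}
A ∩ B = {11, 15}
|A ∩ B| = 2

2


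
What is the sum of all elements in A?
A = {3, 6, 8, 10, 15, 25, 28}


Set A = {3, 6, 8, 10, 15, 25, 28}
Sum = 3 + 6 + 8 + 10 + 15 + 25 + 28 = 95

95


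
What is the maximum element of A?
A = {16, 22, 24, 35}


Set A = {16, 22, 24, 35}
Elements in ascending order: 16, 22, 24, 35
The largest element is 35.

35


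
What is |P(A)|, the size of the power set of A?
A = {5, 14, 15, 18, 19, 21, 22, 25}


Set A = {5, 14, 15, 18, 19, 21, 22, 25}
|A| = 8
The power set P(A) contains all subsets of A.
|P(A)| = 2^|A| = 2^8 = 256

256


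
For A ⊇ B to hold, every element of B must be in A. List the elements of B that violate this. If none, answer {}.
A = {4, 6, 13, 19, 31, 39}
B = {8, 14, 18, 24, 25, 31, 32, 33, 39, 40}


Set A = {4, 6, 13, 19, 31, 39}
Set B = {8, 14, 18, 24, 25, 31, 32, 33, 39, 40}
Check each element of B against A:
8 ∉ A (include), 14 ∉ A (include), 18 ∉ A (include), 24 ∉ A (include), 25 ∉ A (include), 31 ∈ A, 32 ∉ A (include), 33 ∉ A (include), 39 ∈ A, 40 ∉ A (include)
Elements of B not in A: {8, 14, 18, 24, 25, 32, 33, 40}

{8, 14, 18, 24, 25, 32, 33, 40}


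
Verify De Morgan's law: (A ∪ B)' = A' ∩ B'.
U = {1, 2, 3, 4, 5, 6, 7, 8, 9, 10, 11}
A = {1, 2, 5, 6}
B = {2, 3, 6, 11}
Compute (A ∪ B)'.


U = {1, 2, 3, 4, 5, 6, 7, 8, 9, 10, 11}
A = {1, 2, 5, 6}, B = {2, 3, 6, 11}
A ∪ B = {1, 2, 3, 5, 6, 11}
(A ∪ B)' = U \ (A ∪ B) = {4, 7, 8, 9, 10}
Verification via A' ∩ B': A' = {3, 4, 7, 8, 9, 10, 11}, B' = {1, 4, 5, 7, 8, 9, 10}
A' ∩ B' = {4, 7, 8, 9, 10} ✓

{4, 7, 8, 9, 10}


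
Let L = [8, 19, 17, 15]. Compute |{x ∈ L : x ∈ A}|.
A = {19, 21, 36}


Set A = {19, 21, 36}
Candidates: [8, 19, 17, 15]
Check each candidate:
8 ∉ A, 19 ∈ A, 17 ∉ A, 15 ∉ A
Count of candidates in A: 1

1


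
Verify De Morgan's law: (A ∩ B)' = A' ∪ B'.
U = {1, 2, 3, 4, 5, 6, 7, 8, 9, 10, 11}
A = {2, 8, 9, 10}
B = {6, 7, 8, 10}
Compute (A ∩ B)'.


U = {1, 2, 3, 4, 5, 6, 7, 8, 9, 10, 11}
A = {2, 8, 9, 10}, B = {6, 7, 8, 10}
A ∩ B = {8, 10}
(A ∩ B)' = U \ (A ∩ B) = {1, 2, 3, 4, 5, 6, 7, 9, 11}
Verification via A' ∪ B': A' = {1, 3, 4, 5, 6, 7, 11}, B' = {1, 2, 3, 4, 5, 9, 11}
A' ∪ B' = {1, 2, 3, 4, 5, 6, 7, 9, 11} ✓

{1, 2, 3, 4, 5, 6, 7, 9, 11}


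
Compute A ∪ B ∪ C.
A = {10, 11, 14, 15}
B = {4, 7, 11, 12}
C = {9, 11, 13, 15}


Set A = {10, 11, 14, 15}
Set B = {4, 7, 11, 12}
Set C = {9, 11, 13, 15}
First, A ∪ B = {4, 7, 10, 11, 12, 14, 15}
Then, (A ∪ B) ∪ C = {4, 7, 9, 10, 11, 12, 13, 14, 15}

{4, 7, 9, 10, 11, 12, 13, 14, 15}


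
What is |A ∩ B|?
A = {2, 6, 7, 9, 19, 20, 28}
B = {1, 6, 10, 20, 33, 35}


Set A = {2, 6, 7, 9, 19, 20, 28}
Set B = {1, 6, 10, 20, 33, 35}
A ∩ B = {6, 20}
|A ∩ B| = 2

2


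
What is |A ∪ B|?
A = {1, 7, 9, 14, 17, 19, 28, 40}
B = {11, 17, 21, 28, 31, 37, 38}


Set A = {1, 7, 9, 14, 17, 19, 28, 40}, |A| = 8
Set B = {11, 17, 21, 28, 31, 37, 38}, |B| = 7
A ∩ B = {17, 28}, |A ∩ B| = 2
|A ∪ B| = |A| + |B| - |A ∩ B| = 8 + 7 - 2 = 13

13


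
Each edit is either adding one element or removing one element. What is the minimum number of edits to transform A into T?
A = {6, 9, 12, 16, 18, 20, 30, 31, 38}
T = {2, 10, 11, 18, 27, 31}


Set A = {6, 9, 12, 16, 18, 20, 30, 31, 38}
Set T = {2, 10, 11, 18, 27, 31}
Elements to remove from A (in A, not in T): {6, 9, 12, 16, 20, 30, 38} → 7 removals
Elements to add to A (in T, not in A): {2, 10, 11, 27} → 4 additions
Total edits = 7 + 4 = 11

11


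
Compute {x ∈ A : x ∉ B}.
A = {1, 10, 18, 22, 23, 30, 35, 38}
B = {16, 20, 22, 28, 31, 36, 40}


Set A = {1, 10, 18, 22, 23, 30, 35, 38}
Set B = {16, 20, 22, 28, 31, 36, 40}
Check each element of A against B:
1 ∉ B (include), 10 ∉ B (include), 18 ∉ B (include), 22 ∈ B, 23 ∉ B (include), 30 ∉ B (include), 35 ∉ B (include), 38 ∉ B (include)
Elements of A not in B: {1, 10, 18, 23, 30, 35, 38}

{1, 10, 18, 23, 30, 35, 38}


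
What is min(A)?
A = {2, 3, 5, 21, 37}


Set A = {2, 3, 5, 21, 37}
Elements in ascending order: 2, 3, 5, 21, 37
The smallest element is 2.

2


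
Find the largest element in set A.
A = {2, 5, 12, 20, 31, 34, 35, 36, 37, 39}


Set A = {2, 5, 12, 20, 31, 34, 35, 36, 37, 39}
Elements in ascending order: 2, 5, 12, 20, 31, 34, 35, 36, 37, 39
The largest element is 39.

39


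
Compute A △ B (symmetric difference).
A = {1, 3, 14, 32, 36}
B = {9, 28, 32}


Set A = {1, 3, 14, 32, 36}
Set B = {9, 28, 32}
A △ B = (A \ B) ∪ (B \ A)
Elements in A but not B: {1, 3, 14, 36}
Elements in B but not A: {9, 28}
A △ B = {1, 3, 9, 14, 28, 36}

{1, 3, 9, 14, 28, 36}


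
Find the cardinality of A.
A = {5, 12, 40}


Set A = {5, 12, 40}
Listing elements: 5, 12, 40
Counting: 3 elements
|A| = 3

3


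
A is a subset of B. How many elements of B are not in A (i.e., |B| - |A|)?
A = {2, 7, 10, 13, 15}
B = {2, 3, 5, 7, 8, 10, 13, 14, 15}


Set A = {2, 7, 10, 13, 15}, |A| = 5
Set B = {2, 3, 5, 7, 8, 10, 13, 14, 15}, |B| = 9
Since A ⊆ B: B \ A = {3, 5, 8, 14}
|B| - |A| = 9 - 5 = 4

4


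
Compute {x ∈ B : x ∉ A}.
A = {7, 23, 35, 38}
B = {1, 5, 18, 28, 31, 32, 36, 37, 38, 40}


Set A = {7, 23, 35, 38}
Set B = {1, 5, 18, 28, 31, 32, 36, 37, 38, 40}
Check each element of B against A:
1 ∉ A (include), 5 ∉ A (include), 18 ∉ A (include), 28 ∉ A (include), 31 ∉ A (include), 32 ∉ A (include), 36 ∉ A (include), 37 ∉ A (include), 38 ∈ A, 40 ∉ A (include)
Elements of B not in A: {1, 5, 18, 28, 31, 32, 36, 37, 40}

{1, 5, 18, 28, 31, 32, 36, 37, 40}


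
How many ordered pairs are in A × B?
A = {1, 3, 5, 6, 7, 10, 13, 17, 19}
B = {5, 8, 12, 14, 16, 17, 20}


Set A = {1, 3, 5, 6, 7, 10, 13, 17, 19} has 9 elements.
Set B = {5, 8, 12, 14, 16, 17, 20} has 7 elements.
|A × B| = |A| × |B| = 9 × 7 = 63

63


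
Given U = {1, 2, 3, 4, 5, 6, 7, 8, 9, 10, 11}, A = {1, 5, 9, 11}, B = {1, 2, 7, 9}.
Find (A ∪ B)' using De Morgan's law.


U = {1, 2, 3, 4, 5, 6, 7, 8, 9, 10, 11}
A = {1, 5, 9, 11}, B = {1, 2, 7, 9}
A ∪ B = {1, 2, 5, 7, 9, 11}
(A ∪ B)' = U \ (A ∪ B) = {3, 4, 6, 8, 10}
Verification via A' ∩ B': A' = {2, 3, 4, 6, 7, 8, 10}, B' = {3, 4, 5, 6, 8, 10, 11}
A' ∩ B' = {3, 4, 6, 8, 10} ✓

{3, 4, 6, 8, 10}


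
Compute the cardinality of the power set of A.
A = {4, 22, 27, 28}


Set A = {4, 22, 27, 28}
|A| = 4
The power set P(A) contains all subsets of A.
|P(A)| = 2^|A| = 2^4 = 16

16


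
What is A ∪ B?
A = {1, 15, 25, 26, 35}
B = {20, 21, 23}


Set A = {1, 15, 25, 26, 35}
Set B = {20, 21, 23}
A ∪ B includes all elements in either set.
Elements from A: {1, 15, 25, 26, 35}
Elements from B not already included: {20, 21, 23}
A ∪ B = {1, 15, 20, 21, 23, 25, 26, 35}

{1, 15, 20, 21, 23, 25, 26, 35}


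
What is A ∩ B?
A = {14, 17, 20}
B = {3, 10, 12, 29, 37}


Set A = {14, 17, 20}
Set B = {3, 10, 12, 29, 37}
A ∩ B includes only elements in both sets.
Check each element of A against B:
14 ✗, 17 ✗, 20 ✗
A ∩ B = {}

{}


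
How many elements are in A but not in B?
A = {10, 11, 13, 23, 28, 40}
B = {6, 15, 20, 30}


Set A = {10, 11, 13, 23, 28, 40}
Set B = {6, 15, 20, 30}
A \ B = {10, 11, 13, 23, 28, 40}
|A \ B| = 6

6
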